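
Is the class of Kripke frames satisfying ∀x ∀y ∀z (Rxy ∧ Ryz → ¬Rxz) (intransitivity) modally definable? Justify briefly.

Not modally definable

Modal frame validity is preserved under surjective bounded morphisms.
The 3-cycle (worlds s,t,u with s→t→u→s) is intransitive. Mapping every world to a single reflexive point • is a surjective bounded morphism; the reflexive point is not intransitive (R••∧R•• but R••).
Hence intransitivity is not modally definable.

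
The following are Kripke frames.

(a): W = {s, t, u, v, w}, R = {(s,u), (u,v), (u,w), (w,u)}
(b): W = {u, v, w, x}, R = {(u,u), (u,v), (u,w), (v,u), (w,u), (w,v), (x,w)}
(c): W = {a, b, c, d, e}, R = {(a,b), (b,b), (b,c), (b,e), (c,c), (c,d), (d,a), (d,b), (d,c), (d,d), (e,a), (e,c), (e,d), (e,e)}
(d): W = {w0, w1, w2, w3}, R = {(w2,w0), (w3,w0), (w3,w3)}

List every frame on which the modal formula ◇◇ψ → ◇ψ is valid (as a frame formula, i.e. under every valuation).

The schema corresponds to transitivity: ∀x ∀y ∀z (Rxy ∧ Ryz → Rxz).
(a): fails — Rsu and Ruv but not Rsv.
(b): fails — Rxw and Rwu but not Rxu.
(c): fails — Rbc and Rcd but not Rbd.
(d): ✓.

(d)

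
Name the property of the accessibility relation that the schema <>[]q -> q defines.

Equivalently (dual form): q → □◇q.
Suppose q→□◇q is valid. Take Rxy and set V(q)={x}. Then q at x, so □◇q at x, so ◇q at y, so some z with Ryz has q; z=x, i.e. Ryx.
Conversely, any frame satisfying forall x forall y (Rxy -> Ryx) validates the schema.
Frame condition: forall x forall y (Rxy -> Ryx).

symmetry: forall x forall y (Rxy -> Ryx)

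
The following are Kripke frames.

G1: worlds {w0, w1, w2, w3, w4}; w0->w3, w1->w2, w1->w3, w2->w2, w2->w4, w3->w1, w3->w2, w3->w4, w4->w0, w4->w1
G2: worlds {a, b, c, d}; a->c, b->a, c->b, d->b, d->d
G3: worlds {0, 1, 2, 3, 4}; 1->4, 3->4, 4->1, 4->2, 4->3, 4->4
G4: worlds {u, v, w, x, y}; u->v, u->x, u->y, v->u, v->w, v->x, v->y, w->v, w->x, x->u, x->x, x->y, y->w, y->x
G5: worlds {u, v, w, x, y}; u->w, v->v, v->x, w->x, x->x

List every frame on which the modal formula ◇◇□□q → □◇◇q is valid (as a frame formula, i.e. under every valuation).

G1, G4, G5

The schema corresponds to a generalized confluence (Geach) condition: ∀x ∀y ∀z ((xR²y ∧ xRz) → ∃w (yR²w ∧ zR²w)).
G1: holds.
G2: fails — aR²b, aRc but no w with bR²w and cR²w.
G3: fails — 1R²2, 1R4 but no w with 2R²w and 4R²w.
G4: holds.
G5: holds.
Valid on: G1, G4, G5.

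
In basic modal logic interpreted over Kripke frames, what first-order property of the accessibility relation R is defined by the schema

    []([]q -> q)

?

Suppose □(□q→q) is valid. Take Rxy and set V(q)={w : Ryw}. Then at y, □q holds; since □(□q→q) at x, □q→q at y, so q at y, i.e. Ryy.

shift-reflexivity: forall x forall y (Rxy -> Ryy)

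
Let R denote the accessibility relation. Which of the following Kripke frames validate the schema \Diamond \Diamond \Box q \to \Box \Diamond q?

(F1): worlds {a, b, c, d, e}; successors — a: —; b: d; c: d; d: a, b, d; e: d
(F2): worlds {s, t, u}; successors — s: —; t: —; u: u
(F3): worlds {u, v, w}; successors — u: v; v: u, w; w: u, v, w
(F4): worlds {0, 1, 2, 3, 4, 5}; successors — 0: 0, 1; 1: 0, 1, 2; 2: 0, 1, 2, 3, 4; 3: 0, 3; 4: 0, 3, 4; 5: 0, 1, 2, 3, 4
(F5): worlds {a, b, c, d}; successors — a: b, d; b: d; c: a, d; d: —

The schema corresponds to a generalized confluence (Geach) condition: \forall x \forall y \forall z ((x R^2 y \wedge xRz) \to \exists w (yRw \wedge zRw)).
(F1): fails — bR²a, bRd but no w with aRw and dRw.
(F2): ✓.
(F3): fails — uR²u, uRv but no t with uRt and vRt.
(F4): ✓.
(F5): fails — aR²d, aRb but no w with dRw and bRw.
Valid on: (F2), (F4).

(F2), (F4)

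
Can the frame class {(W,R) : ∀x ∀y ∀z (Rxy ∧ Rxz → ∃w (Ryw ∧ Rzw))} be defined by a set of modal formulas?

Yes — defined by ◇□q → □◇q

Yes: it is convergence, defined by the .2 schema ◇□q → □◇q.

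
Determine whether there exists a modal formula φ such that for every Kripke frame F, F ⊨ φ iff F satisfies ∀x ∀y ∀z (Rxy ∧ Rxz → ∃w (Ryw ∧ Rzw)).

This is a Sahlqvist condition; the .2 axiom ◇□q → □◇q defines it.
Suppose ◇□q→□◇q is valid. Take Rxy, Rxz and set V(q)={w : Ryw}. Then □q at y so ◇□q at x, so □◇q at x, so ◇q at z, giving w with Rzw and Ryw.

Definable; ◇□q → □◇q defines it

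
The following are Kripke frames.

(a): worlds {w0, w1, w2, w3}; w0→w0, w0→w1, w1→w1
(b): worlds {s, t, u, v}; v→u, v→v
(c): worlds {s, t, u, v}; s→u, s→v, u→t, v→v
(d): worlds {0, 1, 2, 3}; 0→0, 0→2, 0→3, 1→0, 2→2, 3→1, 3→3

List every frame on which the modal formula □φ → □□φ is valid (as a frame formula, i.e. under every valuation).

This is the axiom for transitivity; its first-order frame correspondent is ∀x ∀y ∀z (Rxy ∧ Ryz → Rxz).
(a): ✓.
(b): ✓.
(c): fails — Rsu and Rut but not Rst.
(d): fails — R10 and R02 but not R12.

(a), (b)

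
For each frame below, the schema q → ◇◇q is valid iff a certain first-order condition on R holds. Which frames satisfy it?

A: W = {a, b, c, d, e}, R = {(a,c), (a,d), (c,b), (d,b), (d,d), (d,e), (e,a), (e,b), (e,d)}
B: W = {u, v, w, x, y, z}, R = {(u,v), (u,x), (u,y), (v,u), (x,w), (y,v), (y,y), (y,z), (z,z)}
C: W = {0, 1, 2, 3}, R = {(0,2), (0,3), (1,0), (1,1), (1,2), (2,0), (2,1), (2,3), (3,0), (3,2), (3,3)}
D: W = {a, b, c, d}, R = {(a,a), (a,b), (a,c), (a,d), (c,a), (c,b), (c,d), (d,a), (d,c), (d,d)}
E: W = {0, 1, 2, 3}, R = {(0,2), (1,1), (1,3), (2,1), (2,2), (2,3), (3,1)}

Frame correspondent (Sahlqvist): ∀x ∃w (x = w ∧ xR²w) — i.e. a generalized confluence (Geach) condition.
A: fails — at a but no w with a=w and aR²w.
B: fails — at w but no t with w=t and wR²t.
C: holds.
D: fails — at b but no w with b=w and bR²w.
E: fails — at 0 but no w with 0=w and 0R²w.
Valid on: C.

C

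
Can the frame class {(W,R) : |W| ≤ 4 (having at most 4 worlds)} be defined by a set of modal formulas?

Modal frame validity is preserved under disjoint unions.
Any modal formula valid on each of 5 disjoint one-world frames is valid on their disjoint union (validity is preserved under disjoint unions). Each one-world frame has |W|=1≤4, but the union has |W|=5.
So the class is not modally definable.

No — not modally definable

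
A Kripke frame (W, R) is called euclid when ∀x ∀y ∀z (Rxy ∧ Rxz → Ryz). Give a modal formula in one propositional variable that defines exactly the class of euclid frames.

◇s → □◇s

A defining formula is ◇s → □◇s (the 5 axiom).
Suppose ◇s→□◇s is valid. Take Rxy, Rxz and set V(s)={y}. Then ◇s at x, so □◇s at x, so ◇s at z, so some w with Rzw has s; w=y, i.e. Rzy. By symmetry of the argument, Ryz.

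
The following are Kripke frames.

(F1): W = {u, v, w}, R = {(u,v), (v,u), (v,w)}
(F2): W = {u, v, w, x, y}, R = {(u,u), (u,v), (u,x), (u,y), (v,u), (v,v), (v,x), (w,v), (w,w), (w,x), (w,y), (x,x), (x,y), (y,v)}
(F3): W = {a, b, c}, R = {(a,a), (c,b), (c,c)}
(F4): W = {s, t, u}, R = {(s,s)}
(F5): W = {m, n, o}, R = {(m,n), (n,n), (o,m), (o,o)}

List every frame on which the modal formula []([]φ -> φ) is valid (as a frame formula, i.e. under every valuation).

(F4)

The schema corresponds to shift-reflexivity: forall x forall y (Rxy -> Ryy).
(F1): fails — Ruv but not Rvv.
(F2): fails — Rwy but not Ryy.
(F3): fails — Rcb but not Rbb.
(F4): condition met.
(F5): fails — Rom but not Rmm.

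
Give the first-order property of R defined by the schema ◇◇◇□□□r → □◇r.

∀x ∀y ∀z ((xR³y ∧ xRz) → ∃w (yR³w ∧ zRw))

This is a Sahlqvist (Geach-type) schema ◇^3□^3r → □^1◇^1r.
First-order correspondent: ∀x ∀y ∀z ((xR³y ∧ xRz) → ∃w (yR³w ∧ zRw)).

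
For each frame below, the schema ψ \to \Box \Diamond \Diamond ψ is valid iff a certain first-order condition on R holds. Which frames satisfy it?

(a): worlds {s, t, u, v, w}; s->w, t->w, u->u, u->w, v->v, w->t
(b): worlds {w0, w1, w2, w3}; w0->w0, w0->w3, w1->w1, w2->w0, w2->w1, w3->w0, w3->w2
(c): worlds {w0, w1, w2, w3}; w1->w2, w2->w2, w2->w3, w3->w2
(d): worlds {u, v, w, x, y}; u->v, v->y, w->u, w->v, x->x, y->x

none

The schema corresponds to a generalized confluence (Geach) condition: \forall x \forall z (xRz \to \exists w (x = w \wedge z R^2 w)).
(a): fails — sRw but no w* with s=w* and wR²w*.
(b): fails — w2Rw1 but no w with w2=w and w1R²w.
(c): fails — w1Rw2 but no w with w1=w and w2R²w.
(d): fails — uRv but no t with u=t and vR²t.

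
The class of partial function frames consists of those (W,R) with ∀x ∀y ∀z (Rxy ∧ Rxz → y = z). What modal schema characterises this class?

This is partial functionality; the standard corresponding axiom is CD: ◇q → □q.

◇q → □q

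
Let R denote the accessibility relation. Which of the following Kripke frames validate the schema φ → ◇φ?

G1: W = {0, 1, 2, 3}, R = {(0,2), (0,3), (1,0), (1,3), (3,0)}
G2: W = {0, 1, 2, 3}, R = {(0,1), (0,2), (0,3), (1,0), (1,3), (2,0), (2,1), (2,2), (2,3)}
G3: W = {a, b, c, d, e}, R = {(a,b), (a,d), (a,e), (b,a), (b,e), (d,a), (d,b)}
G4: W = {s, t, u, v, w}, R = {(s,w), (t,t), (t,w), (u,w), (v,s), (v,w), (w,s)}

This is the axiom for reflexivity; its first-order frame correspondent is ∀x Rxx.
G1: fails — world 0 does not see itself.
G2: fails — world 0 does not see itself.
G3: fails — world a does not see itself.
G4: fails — world s does not see itself.
Valid on no frame.

none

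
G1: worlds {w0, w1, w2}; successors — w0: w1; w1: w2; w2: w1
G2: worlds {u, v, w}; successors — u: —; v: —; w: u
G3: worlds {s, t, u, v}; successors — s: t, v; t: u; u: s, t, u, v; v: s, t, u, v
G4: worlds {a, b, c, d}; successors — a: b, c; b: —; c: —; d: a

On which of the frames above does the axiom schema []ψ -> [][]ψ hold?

G2

The schema corresponds to transitivity: forall x forall y forall z (Rxy & Ryz -> Rxz).
G1: fails — Rw1w2 and Rw2w1 but not Rw1w1.
G2: condition met.
G3: fails — Rtu and Ruv but not Rtv.
G4: fails — Rda and Rac but not Rdc.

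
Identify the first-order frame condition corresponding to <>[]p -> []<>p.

This is the .2 axiom.
Its frame correspondent is convergence — forall x forall y forall z (Rxy & Rxz -> exists w (Ryw & Rzw)).

convergence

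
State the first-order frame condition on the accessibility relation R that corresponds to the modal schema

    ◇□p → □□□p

∀x ∀y ∀z ((xRy ∧ xR³z) → ∃w (yRw ∧ z = w))

This is a Sahlqvist (Geach-type) schema ◇^1□^1p → □^3◇^0p.
Minimal-valuation argument: fix x; take any y with xR^1y and any z with xR^3z. Set V(p) to the set of worlds R-reachable from y in exactly 1 step. Then □^1p holds at y, so the antecedent holds at x; validity forces ◇^0p at z, giving a w with zR^0w and yR^1w.
First-order correspondent: ∀x ∀y ∀z ((xRy ∧ xR³z) → ∃w (yRw ∧ z = w)).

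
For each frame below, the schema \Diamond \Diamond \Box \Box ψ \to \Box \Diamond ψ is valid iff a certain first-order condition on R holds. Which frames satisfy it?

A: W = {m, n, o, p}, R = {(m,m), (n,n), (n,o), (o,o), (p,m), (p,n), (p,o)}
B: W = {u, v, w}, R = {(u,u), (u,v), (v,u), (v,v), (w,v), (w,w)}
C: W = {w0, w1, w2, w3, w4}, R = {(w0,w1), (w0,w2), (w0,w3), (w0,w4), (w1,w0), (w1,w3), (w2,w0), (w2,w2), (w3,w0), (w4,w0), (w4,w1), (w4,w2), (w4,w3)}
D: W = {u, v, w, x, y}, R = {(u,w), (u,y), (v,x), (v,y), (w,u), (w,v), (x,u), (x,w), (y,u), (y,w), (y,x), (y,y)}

The schema corresponds to a generalized confluence (Geach) condition: \forall x \forall y \forall z ((x R^2 y \wedge xRz) \to \exists w (y R^2 w \wedge zRw)).
A: fails — pR²m, pRn but no w with mR²w and nRw.
B: ✓.
C: fails — w0R²w3, w0Rw3 but no w with w3R²w and w3Rw.
D: fails — uR²w, uRw but no t with wR²t and wRt.
Valid on: B.

B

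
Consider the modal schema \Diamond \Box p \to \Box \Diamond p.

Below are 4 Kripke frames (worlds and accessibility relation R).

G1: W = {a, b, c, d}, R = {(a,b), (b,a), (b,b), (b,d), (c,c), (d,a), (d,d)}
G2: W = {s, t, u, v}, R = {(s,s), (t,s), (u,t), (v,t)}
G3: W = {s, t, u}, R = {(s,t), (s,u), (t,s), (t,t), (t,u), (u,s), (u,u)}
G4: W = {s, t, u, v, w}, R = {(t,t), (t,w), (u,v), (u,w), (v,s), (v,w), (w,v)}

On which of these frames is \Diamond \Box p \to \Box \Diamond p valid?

This is the axiom for convergence; its first-order frame correspondent is \forall x \forall y \forall z (Rxy \wedge Rxz \to \exists w (Ryw \wedge Rzw)).
G1: fails — Rba and Rbd but a and d have no common successor.
G2: ✓.
G3: ✓.
G4: fails — Rtw and Rtt but w and t have no common successor.
Valid on: G2, G3.

G2, G3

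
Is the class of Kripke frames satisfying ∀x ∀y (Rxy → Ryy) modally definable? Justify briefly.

This is a Sahlqvist condition; the T□ axiom □(□p → p) defines it.

Definable; □(□p → p) defines it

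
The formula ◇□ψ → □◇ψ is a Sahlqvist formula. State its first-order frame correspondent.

This is the .2 axiom.
It corresponds to convergence: ∀x ∀y ∀z (Rxy ∧ Rxz → ∃w (Ryw ∧ Rzw)).

Convergence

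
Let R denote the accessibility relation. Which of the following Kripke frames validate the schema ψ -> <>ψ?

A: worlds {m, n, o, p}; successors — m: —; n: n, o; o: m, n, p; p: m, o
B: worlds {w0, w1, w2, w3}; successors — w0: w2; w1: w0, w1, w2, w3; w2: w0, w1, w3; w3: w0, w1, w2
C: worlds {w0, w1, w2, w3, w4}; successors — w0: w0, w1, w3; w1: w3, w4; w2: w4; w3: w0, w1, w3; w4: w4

none

The schema corresponds to reflexivity: forall x Rxx.
A: fails — world m does not see itself.
B: fails — world w0 does not see itself.
C: fails — world w1 does not see itself.
Valid on no frame.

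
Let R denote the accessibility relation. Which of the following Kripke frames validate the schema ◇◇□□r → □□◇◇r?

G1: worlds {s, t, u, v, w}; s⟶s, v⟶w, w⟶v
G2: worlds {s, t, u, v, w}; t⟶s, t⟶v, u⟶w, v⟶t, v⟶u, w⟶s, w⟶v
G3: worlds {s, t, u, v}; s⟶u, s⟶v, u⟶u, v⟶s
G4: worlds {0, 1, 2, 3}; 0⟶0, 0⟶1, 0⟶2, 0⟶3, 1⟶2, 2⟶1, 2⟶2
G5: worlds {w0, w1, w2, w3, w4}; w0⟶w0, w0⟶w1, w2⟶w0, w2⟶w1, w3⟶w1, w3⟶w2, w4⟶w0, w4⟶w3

The schema corresponds to a generalized confluence (Geach) condition: ∀x ∀y ∀z ((xR²y ∧ xR²z) → ∃w (yR²w ∧ zR²w)).
G1: ✓.
G2: fails — tR²t, tR²u but no w* with tR²w* and uR²w*.
G3: ✓.
G4: fails — 0R²0, 0R²3 but no w with 0R²w and 3R²w.
G5: fails — w0R²w0, w0R²w1 but no w with w0R²w and w1R²w.

G1, G3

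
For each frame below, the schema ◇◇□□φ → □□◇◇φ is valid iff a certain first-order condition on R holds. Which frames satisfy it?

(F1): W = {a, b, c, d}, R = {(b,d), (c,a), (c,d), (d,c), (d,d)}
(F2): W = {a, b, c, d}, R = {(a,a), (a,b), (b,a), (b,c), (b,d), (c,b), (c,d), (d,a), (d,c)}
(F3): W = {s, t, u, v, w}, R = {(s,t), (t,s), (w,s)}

This is the axiom for a generalized confluence (Geach) condition; its first-order frame correspondent is ∀x ∀y ∀z ((xR²y ∧ xR²z) → ∃w (yR²w ∧ zR²w)).
(F1): fails — dR²a, dR²a but no w with aR²w and aR²w.
(F2): holds.
(F3): holds.

(F2), (F3)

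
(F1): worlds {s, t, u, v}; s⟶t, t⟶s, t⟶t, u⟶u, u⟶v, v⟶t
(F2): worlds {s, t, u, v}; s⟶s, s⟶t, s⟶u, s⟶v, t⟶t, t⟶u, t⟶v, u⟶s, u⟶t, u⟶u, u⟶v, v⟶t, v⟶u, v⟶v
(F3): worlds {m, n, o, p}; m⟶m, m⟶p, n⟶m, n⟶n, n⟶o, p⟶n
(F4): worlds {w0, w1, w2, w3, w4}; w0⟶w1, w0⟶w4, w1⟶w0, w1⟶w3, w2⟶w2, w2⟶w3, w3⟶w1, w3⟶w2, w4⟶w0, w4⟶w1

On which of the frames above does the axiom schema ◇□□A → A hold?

(F2)

This is the axiom for a generalized confluence (Geach) condition; its first-order frame correspondent is ∀x ∀y (xRy → ∃w (yR²w ∧ x = w)).
(F1): fails — uRv but no w with vR²w and u=w.
(F2): holds.
(F3): fails — nRo but no w with oR²w and n=w.
(F4): fails — w0Rw1 but no w with w1R²w and w0=w.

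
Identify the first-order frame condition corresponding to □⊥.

□⊥ is valid iff no world has any successor (otherwise □⊥ fails at any world with one).

Emptiness of R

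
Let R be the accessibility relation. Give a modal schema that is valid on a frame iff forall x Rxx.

This is reflexivity; the standard corresponding axiom is T: □s → s.

□s → s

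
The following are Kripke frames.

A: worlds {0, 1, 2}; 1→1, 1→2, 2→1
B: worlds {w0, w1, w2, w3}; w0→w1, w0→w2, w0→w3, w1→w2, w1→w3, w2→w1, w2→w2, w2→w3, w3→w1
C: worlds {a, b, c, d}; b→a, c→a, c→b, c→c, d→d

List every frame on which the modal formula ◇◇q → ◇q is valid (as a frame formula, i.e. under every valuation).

The schema corresponds to transitivity: ∀x ∀y ∀z (Rxy ∧ Ryz → Rxz).
A: fails — R21 and R12 but not R22.
B: fails — Rw1w2 and Rw2w1 but not Rw1w1.
C: condition met.

C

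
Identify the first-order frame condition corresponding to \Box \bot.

□⊥ is valid iff no world has any successor (otherwise □⊥ fails at any world with one).

emptiness of R: \forall x \forall y \neg Rxy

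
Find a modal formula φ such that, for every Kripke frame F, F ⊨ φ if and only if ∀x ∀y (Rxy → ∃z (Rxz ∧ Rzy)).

A defining formula is □□q → □q (the C4 axiom).
Suppose □□q→□q is valid. Take Rxy and set V(q)={w : xR²w}. Then □□q at x, so □q at x, so q at y, i.e. ∃z(Rxz∧Rzy).

□□q → □q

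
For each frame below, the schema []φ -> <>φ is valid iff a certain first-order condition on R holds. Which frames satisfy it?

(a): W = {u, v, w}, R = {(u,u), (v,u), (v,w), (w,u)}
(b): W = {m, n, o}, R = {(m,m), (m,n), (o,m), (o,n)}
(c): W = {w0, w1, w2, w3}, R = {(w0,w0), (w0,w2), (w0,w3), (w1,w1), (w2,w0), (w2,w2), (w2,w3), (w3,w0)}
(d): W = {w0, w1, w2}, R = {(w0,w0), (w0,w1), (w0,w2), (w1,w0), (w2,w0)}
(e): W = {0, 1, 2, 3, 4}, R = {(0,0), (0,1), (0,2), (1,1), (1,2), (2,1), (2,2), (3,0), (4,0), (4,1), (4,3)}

The schema corresponds to seriality: forall x exists y Rxy.
(a): satisfies the condition.
(b): fails — world n has no successor.
(c): satisfies the condition.
(d): satisfies the condition.
(e): satisfies the condition.

(a), (c), (d), (e)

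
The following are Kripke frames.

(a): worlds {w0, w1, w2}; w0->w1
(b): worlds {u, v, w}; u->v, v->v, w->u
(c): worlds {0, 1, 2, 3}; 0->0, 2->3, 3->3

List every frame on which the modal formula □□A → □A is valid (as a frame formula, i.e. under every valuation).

Frame correspondent (Sahlqvist): ∀x ∀y (Rxy → ∃z (Rxz ∧ Rzy)) — i.e. density.
(a): fails — Rw0w1 but no z with Rw0z and Rzw1.
(b): fails — Rwu but no z with Rwz and Rzu.
(c): condition met.
Valid on: (c).

(c)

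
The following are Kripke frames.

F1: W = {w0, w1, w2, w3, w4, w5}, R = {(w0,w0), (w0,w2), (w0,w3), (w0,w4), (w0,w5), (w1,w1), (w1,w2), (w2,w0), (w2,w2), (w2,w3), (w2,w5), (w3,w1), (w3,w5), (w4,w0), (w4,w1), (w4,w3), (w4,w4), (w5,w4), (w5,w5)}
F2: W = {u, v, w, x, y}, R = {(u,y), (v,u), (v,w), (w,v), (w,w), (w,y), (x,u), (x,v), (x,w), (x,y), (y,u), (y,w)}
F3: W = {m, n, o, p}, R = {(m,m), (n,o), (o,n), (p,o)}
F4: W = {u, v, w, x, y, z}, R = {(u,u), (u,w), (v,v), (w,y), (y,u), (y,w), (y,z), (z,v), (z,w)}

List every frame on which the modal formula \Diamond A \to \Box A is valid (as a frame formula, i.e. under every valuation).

This is the axiom for partial functionality; its first-order frame correspondent is \forall x \forall y \forall z (Rxy \wedge Rxz \to y = z).
F1: fails — w0 sees both w0 and w2.
F2: fails — v sees both u and w.
F3: holds.
F4: fails — u sees both u and w.

F3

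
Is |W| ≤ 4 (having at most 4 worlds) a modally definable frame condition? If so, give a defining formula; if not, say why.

Any modally definable frame class is closed under disjoint unions.
Any modal formula valid on each of 5 disjoint one-world frames is valid on their disjoint union (validity is preserved under disjoint unions). Each one-world frame has |W|=1≤4, but the union has |W|=5.
Hence having at most 4 worlds is not modally definable.

No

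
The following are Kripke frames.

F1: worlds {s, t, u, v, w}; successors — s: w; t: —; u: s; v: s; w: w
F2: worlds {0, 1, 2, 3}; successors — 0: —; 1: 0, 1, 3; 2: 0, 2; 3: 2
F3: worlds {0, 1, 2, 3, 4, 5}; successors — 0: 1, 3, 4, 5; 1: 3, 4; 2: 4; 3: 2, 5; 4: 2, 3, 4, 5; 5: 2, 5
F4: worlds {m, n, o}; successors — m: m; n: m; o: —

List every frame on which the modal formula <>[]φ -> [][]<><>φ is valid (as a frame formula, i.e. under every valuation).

F1, F3, F4

Frame correspondent (Sahlqvist): forall x forall y forall z ((xRy & x R^2 z) -> exists w (yRw & z R^2 w)) — i.e. a generalized confluence (Geach) condition.
F1: condition met.
F2: fails — 1R0, 1R²0 but no w with 0Rw and 0R²w.
F3: condition met.
F4: condition met.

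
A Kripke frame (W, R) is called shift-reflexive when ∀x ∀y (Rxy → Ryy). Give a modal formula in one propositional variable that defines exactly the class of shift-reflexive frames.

□(□r → r)

This is shift-reflexivity; the standard corresponding axiom is T□: □(□r → r).
Suppose □(□r→r) is valid. Take Rxy and set V(r)={w : Ryw}. Then at y, □r holds; since □(□r→r) at x, □r→r at y, so r at y, i.e. Ryy.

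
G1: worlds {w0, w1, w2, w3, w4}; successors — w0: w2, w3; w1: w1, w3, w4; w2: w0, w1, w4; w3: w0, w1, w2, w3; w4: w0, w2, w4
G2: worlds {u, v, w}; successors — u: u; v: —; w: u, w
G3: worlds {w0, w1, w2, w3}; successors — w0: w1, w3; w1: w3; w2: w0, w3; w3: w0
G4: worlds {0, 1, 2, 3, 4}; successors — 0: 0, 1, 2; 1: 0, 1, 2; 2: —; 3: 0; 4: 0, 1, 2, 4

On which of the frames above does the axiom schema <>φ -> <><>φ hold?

G1, G2, G4

The schema corresponds to a generalized confluence (Geach) condition: forall x forall y (xRy -> exists w (y = w & x R^2 w)).
G1: condition met.
G2: condition met.
G3: fails — w0Rw1 but no w with w1=w and w0R²w.
G4: condition met.
Valid on: G1, G2, G4.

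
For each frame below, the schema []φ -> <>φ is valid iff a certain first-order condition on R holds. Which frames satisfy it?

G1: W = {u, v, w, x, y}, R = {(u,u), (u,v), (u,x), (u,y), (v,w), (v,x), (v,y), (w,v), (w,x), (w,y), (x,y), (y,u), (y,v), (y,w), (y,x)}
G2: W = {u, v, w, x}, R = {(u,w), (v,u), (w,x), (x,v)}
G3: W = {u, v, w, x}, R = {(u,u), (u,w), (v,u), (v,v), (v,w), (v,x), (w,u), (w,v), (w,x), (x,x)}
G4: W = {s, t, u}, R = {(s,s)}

G1, G2, G3

The schema corresponds to seriality: forall x exists y Rxy.
G1: satisfies the condition.
G2: satisfies the condition.
G3: satisfies the condition.
G4: fails — world t has no successor.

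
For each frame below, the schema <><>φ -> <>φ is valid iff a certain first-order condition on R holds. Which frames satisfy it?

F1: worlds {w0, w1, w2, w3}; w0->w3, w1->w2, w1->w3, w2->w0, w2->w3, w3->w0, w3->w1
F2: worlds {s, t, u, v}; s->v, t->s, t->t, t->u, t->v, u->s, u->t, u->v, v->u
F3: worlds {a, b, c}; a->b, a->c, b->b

F3

Frame correspondent (Sahlqvist): forall x forall y forall z (Rxy & Ryz -> Rxz) — i.e. transitivity.
F1: fails — Rw1w2 and Rw2w0 but not Rw1w0.
F2: fails — Ruv and Rvu but not Ruu.
F3: condition met.
Valid on: F3.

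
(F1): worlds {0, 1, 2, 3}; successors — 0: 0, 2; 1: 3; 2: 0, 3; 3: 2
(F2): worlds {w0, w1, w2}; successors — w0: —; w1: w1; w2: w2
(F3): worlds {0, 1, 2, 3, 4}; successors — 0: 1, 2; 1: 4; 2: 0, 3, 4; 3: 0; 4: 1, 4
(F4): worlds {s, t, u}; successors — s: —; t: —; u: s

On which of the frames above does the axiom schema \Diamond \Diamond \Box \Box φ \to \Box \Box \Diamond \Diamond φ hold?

Frame correspondent (Sahlqvist): \forall x \forall y \forall z ((x R^2 y \wedge x R^2 z) \to \exists w (y R^2 w \wedge z R^2 w)) — i.e. a generalized confluence (Geach) condition.
(F1): holds.
(F2): holds.
(F3): fails — 0R²0, 0R²3 but no w with 0R²w and 3R²w.
(F4): holds.
Valid on: (F1), (F2), (F4).

(F1), (F2), (F4)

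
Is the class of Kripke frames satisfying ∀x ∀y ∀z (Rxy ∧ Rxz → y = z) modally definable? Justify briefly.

Definable; ◇q → □q defines it

Yes: it is partial functionality, defined by the CD schema ◇q → □q.
Suppose ◇q→□q is valid. Take Rxy, Rxz and set V(q)={y}. Then ◇q at x, so □q at x, so q at z, i.e. z=y.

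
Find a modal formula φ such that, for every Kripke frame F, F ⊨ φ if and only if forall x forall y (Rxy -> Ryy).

□(□r → r)

The condition is shift-reflexivity. The T□ schema □(□r → r) defines it.
Suppose □(□r→r) is valid. Take Rxy and set V(r)={w : Ryw}. Then at y, □r holds; since □(□r→r) at x, □r→r at y, so r at y, i.e. Ryy.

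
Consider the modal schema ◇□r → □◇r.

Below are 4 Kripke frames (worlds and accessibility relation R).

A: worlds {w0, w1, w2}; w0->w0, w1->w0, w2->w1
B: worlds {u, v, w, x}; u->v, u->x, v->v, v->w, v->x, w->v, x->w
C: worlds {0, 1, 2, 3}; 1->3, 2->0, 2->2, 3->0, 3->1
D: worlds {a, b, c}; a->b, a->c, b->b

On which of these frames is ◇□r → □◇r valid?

This is the axiom for convergence; its first-order frame correspondent is ∀x ∀y ∀z (Rxy ∧ Rxz → ∃w (Ryw ∧ Rzw)).
A: satisfies the condition.
B: fails — Rvw and Rvx but w and x have no common successor.
C: fails — R20 and R20 but 0 and 0 have no common successor.
D: fails — Rac and Rac but c and c have no common successor.

A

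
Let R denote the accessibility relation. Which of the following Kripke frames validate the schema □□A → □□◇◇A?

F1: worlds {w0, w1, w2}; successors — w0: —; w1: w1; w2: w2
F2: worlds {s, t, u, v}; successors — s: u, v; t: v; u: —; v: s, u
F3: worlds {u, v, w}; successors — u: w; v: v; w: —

F1, F3

This is the axiom for a generalized confluence (Geach) condition; its first-order frame correspondent is ∀x ∀z (xR²z → ∃w (xR²w ∧ zR²w)).
F1: condition met.
F2: fails — sR²u but no w with sR²w and uR²w.
F3: condition met.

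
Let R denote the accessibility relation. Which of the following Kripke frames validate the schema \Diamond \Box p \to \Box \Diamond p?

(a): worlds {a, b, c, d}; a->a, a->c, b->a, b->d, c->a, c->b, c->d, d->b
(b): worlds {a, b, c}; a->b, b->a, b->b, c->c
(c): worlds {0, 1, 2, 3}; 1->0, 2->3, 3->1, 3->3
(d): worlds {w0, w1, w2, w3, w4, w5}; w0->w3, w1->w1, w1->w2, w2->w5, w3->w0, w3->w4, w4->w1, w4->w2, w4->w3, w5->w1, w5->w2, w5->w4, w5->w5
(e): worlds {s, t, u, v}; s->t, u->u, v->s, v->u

(b)

The schema corresponds to convergence: \forall x \forall y \forall z (Rxy \wedge Rxz \to \exists w (Ryw \wedge Rzw)).
(a): fails — Rba and Rbd but a and d have no common successor.
(b): ✓.
(c): fails — R10 and R10 but 0 and 0 have no common successor.
(d): fails — Rw1w2 and Rw1w1 but w2 and w1 have no common successor.
(e): fails — Rst and Rst but t and t have no common successor.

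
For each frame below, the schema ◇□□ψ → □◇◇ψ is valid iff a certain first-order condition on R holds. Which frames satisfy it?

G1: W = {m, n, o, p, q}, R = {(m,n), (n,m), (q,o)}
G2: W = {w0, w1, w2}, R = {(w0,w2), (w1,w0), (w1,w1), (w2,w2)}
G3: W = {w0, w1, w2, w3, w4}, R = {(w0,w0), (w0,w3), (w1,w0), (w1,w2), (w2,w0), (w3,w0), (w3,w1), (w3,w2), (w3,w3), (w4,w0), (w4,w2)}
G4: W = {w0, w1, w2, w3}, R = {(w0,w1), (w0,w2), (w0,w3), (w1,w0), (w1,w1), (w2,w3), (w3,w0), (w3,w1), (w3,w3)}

G2, G3, G4

Frame correspondent (Sahlqvist): ∀x ∀y ∀z ((xRy ∧ xRz) → ∃w (yR²w ∧ zR²w)) — i.e. a generalized confluence (Geach) condition.
G1: fails — qRo, qRo but no w with oR²w and oR²w.
G2: ✓.
G3: ✓.
G4: ✓.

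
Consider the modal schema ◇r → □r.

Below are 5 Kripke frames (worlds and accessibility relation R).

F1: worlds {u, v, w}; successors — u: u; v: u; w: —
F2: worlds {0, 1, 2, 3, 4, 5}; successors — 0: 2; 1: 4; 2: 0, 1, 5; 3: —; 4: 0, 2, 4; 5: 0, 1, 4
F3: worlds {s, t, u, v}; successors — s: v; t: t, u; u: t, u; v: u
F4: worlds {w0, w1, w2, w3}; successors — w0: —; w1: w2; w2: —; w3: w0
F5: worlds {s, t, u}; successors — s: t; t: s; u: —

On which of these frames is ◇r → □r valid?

F1, F4, F5

This is the axiom for partial functionality; its first-order frame correspondent is ∀x ∀y ∀z (Rxy ∧ Rxz → y = z).
F1: ✓.
F2: fails — 2 sees both 0 and 1.
F3: fails — t sees both t and u.
F4: ✓.
F5: ✓.
Valid on: F1, F4, F5.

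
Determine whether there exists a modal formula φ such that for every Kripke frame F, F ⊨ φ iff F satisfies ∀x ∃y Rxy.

The condition is seriality. A defining modal formula is □r → ◇r.
Suppose □r→◇r is valid. At any x set V(r)=W. Then □r at x, so ◇r at x, so x has a successor.

Yes, by □r → ◇r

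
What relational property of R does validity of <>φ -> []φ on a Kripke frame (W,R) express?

This schema is the CD axiom.
Its frame correspondent is partial functionality — forall x forall y forall z (Rxy & Rxz -> y = z).

Partial functionality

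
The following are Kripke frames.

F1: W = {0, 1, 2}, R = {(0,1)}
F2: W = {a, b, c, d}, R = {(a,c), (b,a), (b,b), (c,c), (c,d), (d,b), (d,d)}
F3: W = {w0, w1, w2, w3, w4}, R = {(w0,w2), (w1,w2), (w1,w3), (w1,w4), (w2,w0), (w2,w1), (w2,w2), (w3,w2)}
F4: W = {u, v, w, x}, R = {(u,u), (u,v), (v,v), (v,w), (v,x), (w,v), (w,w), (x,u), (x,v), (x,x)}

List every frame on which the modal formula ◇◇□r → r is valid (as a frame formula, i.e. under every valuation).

This is the axiom for a generalized confluence (Geach) condition; its first-order frame correspondent is ∀x ∀y (xR²y → ∃w (yRw ∧ x = w)).
F1: ✓.
F2: fails — aR²c but no w with cRw and a=w.
F3: fails — w0R²w0 but no w with w0Rw and w0=w.
F4: fails — uR²v but no t with vRt and u=t.

F1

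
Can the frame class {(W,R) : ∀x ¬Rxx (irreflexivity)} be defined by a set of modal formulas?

Not modally definable

Any modally definable frame class is closed under surjective bounded morphisms.
The 4-cycle (worlds a,b,c,d with a→b→c→d→a) is irreflexive, and the map sending every world to a single reflexive point • is a surjective bounded morphism (forth: every edge maps to (•,•); back: every world has a successor). So any modal formula valid on the 4-cycle is also valid on the reflexive point, which is not irreflexive.
So no modal formula (or set of formulas) defines exactly the irreflexive frames.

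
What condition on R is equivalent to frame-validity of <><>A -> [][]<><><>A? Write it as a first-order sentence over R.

forall x forall y forall z ((x R^2 y & x R^2 z) -> exists w (y = w & z R^3 w))

This is a Sahlqvist (Geach-type) schema ◇^2□^0A → □^2◇^3A.
Minimal-valuation argument: fix x; take any y with xR^2y and any z with xR^2z. Set V(A) to the set of worlds R-reachable from y in exactly 0 steps. Then □^0A holds at y, so the antecedent holds at x; validity forces ◇^3A at z, giving a w with zR^3w and yR^0w.
First-order correspondent: forall x forall y forall z ((x R^2 y & x R^2 z) -> exists w (y = w & z R^3 w)).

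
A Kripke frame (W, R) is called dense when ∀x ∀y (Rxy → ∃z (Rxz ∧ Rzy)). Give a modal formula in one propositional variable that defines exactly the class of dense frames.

A defining formula is □□ψ → □ψ (the C4 axiom).

□□ψ → □ψ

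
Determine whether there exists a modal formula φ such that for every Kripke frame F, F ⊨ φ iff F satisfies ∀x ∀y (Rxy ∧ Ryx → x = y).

No

Any modally definable frame class is closed under surjective bounded morphisms.
The 8-cycle (worlds w0,w1,w2,w3,w4,w5,w6,w7 with w0→w1→w2→w3→w4→w5→w6→w7→w0) is antisymmetric. Sending even-indexed worlds to a and odd-indexed worlds to b is a surjective bounded morphism onto the two-world frame with a↔b, which is not antisymmetric.
Hence antisymmetry is not modally definable.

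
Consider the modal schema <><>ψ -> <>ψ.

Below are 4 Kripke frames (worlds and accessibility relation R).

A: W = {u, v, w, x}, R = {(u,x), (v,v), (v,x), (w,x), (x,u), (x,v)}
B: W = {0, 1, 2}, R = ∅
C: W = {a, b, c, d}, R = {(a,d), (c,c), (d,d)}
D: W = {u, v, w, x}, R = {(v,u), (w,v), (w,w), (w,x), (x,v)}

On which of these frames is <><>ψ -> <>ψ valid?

Frame correspondent (Sahlqvist): forall x forall y forall z (Rxy & Ryz -> Rxz) — i.e. transitivity.
A: fails — Rwx and Rxu but not Rwu.
B: ✓.
C: ✓.
D: fails — Rwv and Rvu but not Rwu.
Valid on: B, C.

B, C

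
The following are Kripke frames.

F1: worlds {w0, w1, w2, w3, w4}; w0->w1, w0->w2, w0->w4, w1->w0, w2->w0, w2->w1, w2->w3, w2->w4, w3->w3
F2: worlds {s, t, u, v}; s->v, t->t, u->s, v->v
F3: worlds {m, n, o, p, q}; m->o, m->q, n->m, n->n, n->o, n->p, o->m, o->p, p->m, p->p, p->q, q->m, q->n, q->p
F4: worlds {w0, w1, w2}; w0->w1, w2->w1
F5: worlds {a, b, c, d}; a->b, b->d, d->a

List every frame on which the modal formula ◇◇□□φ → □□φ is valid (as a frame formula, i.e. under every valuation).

F2, F4

Frame correspondent (Sahlqvist): ∀x ∀y ∀z ((xR²y ∧ xR²z) → ∃w (yR²w ∧ z = w)) — i.e. a generalized confluence (Geach) condition.
F1: fails — w0R²w1, w0R²w0 but no w with w1R²w and w0=w.
F2: condition met.
F3: fails — nR²m, nR²o but no w with mR²w and o=w.
F4: condition met.
F5: fails — aR²d, aR²d but no w with dR²w and d=w.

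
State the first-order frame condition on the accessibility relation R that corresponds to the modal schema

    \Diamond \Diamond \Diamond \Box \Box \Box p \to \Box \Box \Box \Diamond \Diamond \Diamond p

\forall x \forall y \forall z ((x R^3 y \wedge x R^3 z) \to \exists w (y R^3 w \wedge z R^3 w))

This is a Sahlqvist (Geach-type) schema ◇^3□^3p → □^3◇^3p.
Minimal-valuation argument: fix x; take any y with xR^3y and any z with xR^3z. Set V(p) to the set of worlds R-reachable from y in exactly 3 steps. Then □^3p holds at y, so the antecedent holds at x; validity forces ◇^3p at z, giving a w with zR^3w and yR^3w.
First-order correspondent: \forall x \forall y \forall z ((x R^3 y \wedge x R^3 z) \to \exists w (y R^3 w \wedge z R^3 w)).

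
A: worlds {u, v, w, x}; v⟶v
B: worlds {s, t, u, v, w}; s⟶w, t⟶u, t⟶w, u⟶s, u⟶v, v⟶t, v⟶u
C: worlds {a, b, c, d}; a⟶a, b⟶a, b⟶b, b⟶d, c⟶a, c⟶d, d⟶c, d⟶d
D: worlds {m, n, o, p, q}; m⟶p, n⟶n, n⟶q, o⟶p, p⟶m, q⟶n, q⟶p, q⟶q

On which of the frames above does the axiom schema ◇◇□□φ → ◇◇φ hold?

Frame correspondent (Sahlqvist): ∀x ∀y (xR²y → ∃w (yR²w ∧ xR²w)) — i.e. a generalized confluence (Geach) condition.
A: satisfies the condition.
B: fails — tR²s but no w* with sR²w* and tR²w*.
C: satisfies the condition.
D: satisfies the condition.

A, C, D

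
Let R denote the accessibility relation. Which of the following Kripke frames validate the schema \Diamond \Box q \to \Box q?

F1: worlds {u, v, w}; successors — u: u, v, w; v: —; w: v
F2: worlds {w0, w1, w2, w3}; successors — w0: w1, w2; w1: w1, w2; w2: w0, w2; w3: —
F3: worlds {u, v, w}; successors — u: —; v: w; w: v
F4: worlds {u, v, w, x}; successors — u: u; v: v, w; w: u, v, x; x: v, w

This is the axiom for the Euclidean property; its first-order frame correspondent is \forall x \forall y \forall z (Rxy \wedge Rxz \to Ryz).
F1: fails — Ruv and Ruv but not Rvv.
F2: fails — Rw0w2 and Rw0w1 but not Rw2w1.
F3: fails — Rvw and Rvw but not Rww.
F4: fails — Rvw and Rvw but not Rww.
Valid on no frame.

none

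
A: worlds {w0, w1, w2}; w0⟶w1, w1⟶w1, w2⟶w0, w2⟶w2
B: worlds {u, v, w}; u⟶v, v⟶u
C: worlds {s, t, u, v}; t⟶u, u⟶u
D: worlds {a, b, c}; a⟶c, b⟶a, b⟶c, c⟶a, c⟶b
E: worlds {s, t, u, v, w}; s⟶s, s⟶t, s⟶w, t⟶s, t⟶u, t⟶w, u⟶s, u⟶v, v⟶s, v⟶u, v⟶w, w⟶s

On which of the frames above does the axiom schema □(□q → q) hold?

The schema corresponds to shift-reflexivity: ∀x ∀y (Rxy → Ryy).
A: fails — Rw2w0 but not Rw0w0.
B: fails — Ruv but not Rvv.
C: holds.
D: fails — Rbc but not Rcc.
E: fails — Ruv but not Rvv.

C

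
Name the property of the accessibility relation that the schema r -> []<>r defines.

Suppose r→□◇r is valid. Take Rxy and set V(r)={x}. Then r at x, so □◇r at x, so ◇r at y, so some z with Ryz has r; z=x, i.e. Ryx.

symmetry: forall x forall y (Rxy -> Ryx)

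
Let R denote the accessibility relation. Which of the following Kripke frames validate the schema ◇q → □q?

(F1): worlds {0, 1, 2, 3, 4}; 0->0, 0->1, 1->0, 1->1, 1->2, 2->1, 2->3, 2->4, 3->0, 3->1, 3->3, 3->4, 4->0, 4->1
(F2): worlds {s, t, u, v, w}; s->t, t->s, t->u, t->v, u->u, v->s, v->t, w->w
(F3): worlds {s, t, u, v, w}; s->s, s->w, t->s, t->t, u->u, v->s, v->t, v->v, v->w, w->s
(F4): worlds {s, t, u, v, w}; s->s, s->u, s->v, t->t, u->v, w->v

none

Frame correspondent (Sahlqvist): ∀x ∀y ∀z (Rxy ∧ Rxz → y = z) — i.e. partial functionality.
(F1): fails — 0 sees both 0 and 1.
(F2): fails — t sees both s and u.
(F3): fails — s sees both s and w.
(F4): fails — s sees both s and u.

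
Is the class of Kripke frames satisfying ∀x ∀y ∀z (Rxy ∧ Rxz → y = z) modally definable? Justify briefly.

This is a Sahlqvist condition; the CD axiom ◇p → □p defines it.
Suppose ◇p→□p is valid. Take Rxy, Rxz and set V(p)={y}. Then ◇p at x, so □p at x, so p at z, i.e. z=y.

Yes — defined by ◇p → □p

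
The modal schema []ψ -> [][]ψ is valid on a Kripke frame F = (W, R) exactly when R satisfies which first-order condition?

transitivity: forall x forall y forall z (Rxy & Ryz -> Rxz)

Suppose □ψ→□□ψ is valid. Take Rxy, Ryz and set V(ψ)={w : Rxw}. Then □ψ at x, so □□ψ at x, so □ψ at y, so ψ at z, i.e. Rxz.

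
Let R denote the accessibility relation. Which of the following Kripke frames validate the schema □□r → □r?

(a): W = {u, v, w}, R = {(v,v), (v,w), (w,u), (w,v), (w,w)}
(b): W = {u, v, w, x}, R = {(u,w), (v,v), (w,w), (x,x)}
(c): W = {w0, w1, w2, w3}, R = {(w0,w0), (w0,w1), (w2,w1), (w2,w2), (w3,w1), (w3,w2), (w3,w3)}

Frame correspondent (Sahlqvist): ∀x ∀y (Rxy → ∃z (Rxz ∧ Rzy)) — i.e. density.
(a): ✓.
(b): ✓.
(c): ✓.

(a), (b), (c)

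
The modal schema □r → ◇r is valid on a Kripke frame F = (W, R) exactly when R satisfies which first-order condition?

This schema is the D axiom.
It corresponds to seriality: ∀x ∃y Rxy.

Seriality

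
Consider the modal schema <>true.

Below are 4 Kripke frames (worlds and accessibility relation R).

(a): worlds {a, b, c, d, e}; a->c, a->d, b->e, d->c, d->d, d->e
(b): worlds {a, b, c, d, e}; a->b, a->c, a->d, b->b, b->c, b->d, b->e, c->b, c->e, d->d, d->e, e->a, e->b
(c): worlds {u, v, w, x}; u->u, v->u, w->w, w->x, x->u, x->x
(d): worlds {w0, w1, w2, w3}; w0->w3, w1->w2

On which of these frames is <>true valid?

The schema corresponds to seriality: forall x exists y Rxy.
(a): fails — world c has no successor.
(b): holds.
(c): holds.
(d): fails — world w2 has no successor.

(b), (c)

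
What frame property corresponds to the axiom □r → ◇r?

Seriality

Suppose □r→◇r is valid. At any x set V(r)=W. Then □r at x, so ◇r at x, so x has a successor.
Conversely, on a frame with seriality the schema holds at every world under every valuation.
Frame condition: ∀x ∃y Rxy.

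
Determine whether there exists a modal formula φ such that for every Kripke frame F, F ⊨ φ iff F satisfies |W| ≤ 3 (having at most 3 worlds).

Not modally definable

Any modally definable frame class is closed under disjoint unions.
Any modal formula valid on each of 4 disjoint one-world frames is valid on their disjoint union (validity is preserved under disjoint unions). Each one-world frame has |W|=1≤3, but the union has |W|=4.
So the class is not modally definable.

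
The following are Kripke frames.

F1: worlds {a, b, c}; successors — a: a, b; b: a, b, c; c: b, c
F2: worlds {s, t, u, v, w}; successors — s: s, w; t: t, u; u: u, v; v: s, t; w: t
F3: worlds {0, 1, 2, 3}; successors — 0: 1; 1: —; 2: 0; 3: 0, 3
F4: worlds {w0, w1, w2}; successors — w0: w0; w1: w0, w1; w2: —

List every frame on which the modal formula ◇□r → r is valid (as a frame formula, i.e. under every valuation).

This is the axiom for symmetry; its first-order frame correspondent is ∀x ∀y (Rxy → Ryx).
F1: holds.
F2: fails — Ruv but not Rvu.
F3: fails — R01 but not R10.
F4: fails — Rw1w0 but not Rw0w1.

F1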